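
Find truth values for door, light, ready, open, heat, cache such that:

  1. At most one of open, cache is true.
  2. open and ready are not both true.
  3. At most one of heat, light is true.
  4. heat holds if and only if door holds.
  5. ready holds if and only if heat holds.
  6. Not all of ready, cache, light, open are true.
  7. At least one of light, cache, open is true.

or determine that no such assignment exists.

door = False, light = True, ready = False, open = False, heat = False, cache = False

  (1) {open, cache}: 0 true — at most one ✓
  (2) open=F, ready=F — not both ✓
  (3) {heat, light}: 1 true — at most one ✓
  (4) heat=F, door=F — same ✓
  (5) ready=F, heat=F — same ✓
  (6) {ready, cache, light, open}: 1/4 true — not all ✓
  (7) {light, cache, open}: 1 true — at least one ✓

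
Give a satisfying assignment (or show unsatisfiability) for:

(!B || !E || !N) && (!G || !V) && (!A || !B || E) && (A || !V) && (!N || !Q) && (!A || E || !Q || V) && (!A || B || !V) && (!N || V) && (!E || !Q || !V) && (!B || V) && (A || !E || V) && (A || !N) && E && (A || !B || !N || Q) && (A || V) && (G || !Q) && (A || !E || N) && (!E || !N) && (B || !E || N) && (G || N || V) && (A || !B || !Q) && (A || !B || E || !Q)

Unit clause (E) forces E = True.
In (!E || !N) only !N is left, so N = False.
In (B || !E || N) only B is left, so B = True.
In (!B || V) only V is left, so V = True.
In (A || !E || N) only A is left, so A = True.
In (!G || !V) only !G is left, so G = False.
In (!E || !Q || !V) only !Q is left, so Q = False.
All clauses satisfied.

B=T, G=F, N=F, Q=F, V=T, A=T, E=T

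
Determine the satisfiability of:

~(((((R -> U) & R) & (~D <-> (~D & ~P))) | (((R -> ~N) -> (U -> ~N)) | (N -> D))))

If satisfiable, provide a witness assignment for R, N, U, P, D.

R=F, N=T, U=T, P=F, D=F

  ~(((((R -> U) & R) & (~D <-> (~D & ~P))) | (((R -> ~N) -> (U -> ~N)) | (N -> D)))) = True
    (((R -> U) & R) & (~D <-> (~D & ~P))) | (((R -> ~N) -> (U -> ~N)) | (N -> D)) = False
      ((R -> U) & R) & (~D <-> (~D & ~P)) = False
        (R -> U) & R = False
          R -> U = True
        ~D <-> (~D & ~P) = True
          ~D = True
          ~D & ~P = True
            ~D = True
            ~P = True
      ((R -> ~N) -> (U -> ~N)) | (N -> D) = False
        (R -> ~N) -> (U -> ~N) = False
          R -> ~N = True
            ~N = False
          U -> ~N = False
            ~N = False
        N -> D = False
The formula evaluates to True.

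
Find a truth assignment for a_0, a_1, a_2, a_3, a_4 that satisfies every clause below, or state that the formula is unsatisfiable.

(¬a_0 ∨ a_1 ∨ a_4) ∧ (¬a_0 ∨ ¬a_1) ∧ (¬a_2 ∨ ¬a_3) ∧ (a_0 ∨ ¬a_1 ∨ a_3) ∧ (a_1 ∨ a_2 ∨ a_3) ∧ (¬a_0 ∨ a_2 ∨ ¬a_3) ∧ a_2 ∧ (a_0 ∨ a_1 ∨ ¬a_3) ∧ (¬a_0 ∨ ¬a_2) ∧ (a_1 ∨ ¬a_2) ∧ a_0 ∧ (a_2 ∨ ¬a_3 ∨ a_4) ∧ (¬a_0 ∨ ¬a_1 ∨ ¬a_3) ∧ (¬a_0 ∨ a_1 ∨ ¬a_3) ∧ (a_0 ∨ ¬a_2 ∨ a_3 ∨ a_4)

Case a_1 = True:
  (¬a_0 ∨ ¬a_1) forces a_0 = False.
  Clause (a_0) is falsified — contradiction.
Case a_1 = False:
  (a_2) forces a_2 = True.
  Clause (a_1 ∨ ¬a_2) is falsified — contradiction.
Both cases fail, so the formula is unsatisfiable.

The formula is unsatisfiable.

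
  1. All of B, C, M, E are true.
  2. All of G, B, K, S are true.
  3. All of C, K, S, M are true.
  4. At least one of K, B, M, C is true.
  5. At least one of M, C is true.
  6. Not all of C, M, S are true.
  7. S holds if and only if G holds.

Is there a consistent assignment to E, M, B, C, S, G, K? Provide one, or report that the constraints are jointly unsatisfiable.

Unsatisfiable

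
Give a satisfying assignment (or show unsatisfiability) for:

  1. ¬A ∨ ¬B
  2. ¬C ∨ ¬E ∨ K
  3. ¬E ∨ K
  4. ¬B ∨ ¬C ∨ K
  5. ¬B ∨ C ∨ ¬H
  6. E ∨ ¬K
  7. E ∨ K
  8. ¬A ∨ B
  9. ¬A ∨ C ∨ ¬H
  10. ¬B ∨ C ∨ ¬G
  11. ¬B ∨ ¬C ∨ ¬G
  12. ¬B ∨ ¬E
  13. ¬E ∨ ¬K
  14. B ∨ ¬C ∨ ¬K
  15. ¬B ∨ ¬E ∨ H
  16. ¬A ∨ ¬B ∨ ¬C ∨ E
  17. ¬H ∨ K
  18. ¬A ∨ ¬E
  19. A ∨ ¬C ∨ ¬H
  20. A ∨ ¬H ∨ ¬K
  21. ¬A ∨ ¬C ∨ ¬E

Case E = True:
  (¬E ∨ K) forces K = True.
  Clause (¬E ∨ ¬K) is falsified — contradiction.
Case E = False:
  (E ∨ ¬K) forces K = False.
  Clause (E ∨ K) is falsified — contradiction.
Both cases fail, so the formula is unsatisfiable.

UNSATISFIABLE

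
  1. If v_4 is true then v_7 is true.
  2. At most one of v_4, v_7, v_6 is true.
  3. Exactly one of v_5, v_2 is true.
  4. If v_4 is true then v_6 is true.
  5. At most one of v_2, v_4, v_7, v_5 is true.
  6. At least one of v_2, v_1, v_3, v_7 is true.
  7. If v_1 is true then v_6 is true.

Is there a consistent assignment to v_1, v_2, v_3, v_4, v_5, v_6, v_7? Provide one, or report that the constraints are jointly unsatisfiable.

v_1 = True, v_2 = True, v_3 = True, v_4 = False, v_5 = False, v_6 = True, v_7 = False

  (1) v_4=F ⇒ v_7: vacuous ✓
  (2) {v_4, v_7, v_6}: 1 true — at most one ✓
  (3) {v_5, v_2}: 1 true — exactly one ✓
  (4) v_4=F ⇒ v_6: vacuous ✓
  (5) {v_2, v_4, v_7, v_5}: 1 true — at most one ✓
  (6) {v_2, v_1, v_3, v_7}: 3 true — at least one ✓
  (7) v_1=T ⇒ v_6: T ✓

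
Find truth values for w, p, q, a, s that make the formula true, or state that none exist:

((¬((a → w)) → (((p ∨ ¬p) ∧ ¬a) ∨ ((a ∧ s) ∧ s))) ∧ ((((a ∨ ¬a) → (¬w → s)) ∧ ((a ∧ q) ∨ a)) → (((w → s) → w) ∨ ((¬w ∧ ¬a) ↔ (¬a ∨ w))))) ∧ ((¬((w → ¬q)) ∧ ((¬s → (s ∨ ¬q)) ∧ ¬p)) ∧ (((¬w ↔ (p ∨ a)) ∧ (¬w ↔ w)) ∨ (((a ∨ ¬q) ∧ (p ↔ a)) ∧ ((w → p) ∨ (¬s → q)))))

Case w = True: the formula simplifies to (¬(¬q) ∧ ((¬s → (s ∨ ¬q)) ∧ ¬p)) ∧ (((a ∨ ¬q) ∧ (p ↔ a)) ∧ (p ∨ (¬s → q))).
  q = True: simplifies to ((¬s → s) ∧ ¬p) ∧ (a ∧ (p ↔ a)).
    s = True: simplifies to ¬p ∧ (a ∧ (p ↔ a)).
      p = True: the conjunct ¬p is False.
      p = False: simplifies to a ∧ ¬a.
        a = True: the conjunct ¬a is False.
        a = False: the conjunct a is False.
    s = False: the conjunct ¬s → s becomes ¬False → False = False.
  q = False: the conjunct ¬(¬q) becomes ¬(¬False) = False.
Case w = False: the conjunct ¬((w → ¬q)) becomes ¬((False → ¬q)) = False.
Both cases fail — unsatisfiable.

The formula is unsatisfiable.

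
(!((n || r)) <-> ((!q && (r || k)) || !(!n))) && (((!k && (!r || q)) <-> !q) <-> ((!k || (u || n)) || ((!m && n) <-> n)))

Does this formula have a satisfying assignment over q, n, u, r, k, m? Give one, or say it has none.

q = True, n = False, u = True, r = True, k = True, m = True

  !((n || r)) <-> ((!q && (r || k)) || !(!n)) = True
    !((n || r)) = False
      n || r = True
    (!q && (r || k)) || !(!n) = False
      !q && (r || k) = False
        !q = False
        r || k = True
      !(!n) = False
        !n = True
  ((!k && (!r || q)) <-> !q) <-> ((!k || (u || n)) || ((!m && n) <-> n)) = True
    (!k && (!r || q)) <-> !q = True
      !k && (!r || q) = False
        !k = False
        !r || q = True
          !r = False
      !q = False
    (!k || (u || n)) || ((!m && n) <-> n) = True
      !k || (u || n) = True
        !k = False
        u || n = True
      (!m && n) <-> n = True
        !m && n = False
          !m = False
Both conjuncts True, so the formula holds.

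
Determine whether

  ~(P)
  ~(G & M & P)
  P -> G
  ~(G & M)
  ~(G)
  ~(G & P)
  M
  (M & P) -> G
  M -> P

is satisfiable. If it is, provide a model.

UNSATISFIABLE

Case P = True:
  Clause (~P) is falsified — contradiction.
Case P = False:
  (M) forces M = True.
  Clause (~M | P) is falsified — contradiction.
Both cases fail, so the formula is unsatisfiable.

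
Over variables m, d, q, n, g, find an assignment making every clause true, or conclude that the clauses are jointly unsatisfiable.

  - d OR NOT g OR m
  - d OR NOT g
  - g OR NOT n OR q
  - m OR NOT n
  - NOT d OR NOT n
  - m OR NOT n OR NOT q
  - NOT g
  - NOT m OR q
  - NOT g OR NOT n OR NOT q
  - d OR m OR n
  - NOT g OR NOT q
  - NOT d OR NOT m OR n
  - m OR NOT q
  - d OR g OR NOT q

Unit clause (NOT g) forces g = False.
Try m = True:
  (NOT m OR q) forces q = True.
  (d OR g OR NOT q) forces d = True.
  (NOT d OR NOT n) forces n = False.
  clause (NOT d OR NOT m OR n) is falsified — backtrack.
So m = False.
  then (m OR NOT n) forces n = False.
  then (d OR m OR n) forces d = True.
  then (m OR NOT q) forces q = False.
All clauses satisfied.

m = False; d = True; q = False; n = False; g = False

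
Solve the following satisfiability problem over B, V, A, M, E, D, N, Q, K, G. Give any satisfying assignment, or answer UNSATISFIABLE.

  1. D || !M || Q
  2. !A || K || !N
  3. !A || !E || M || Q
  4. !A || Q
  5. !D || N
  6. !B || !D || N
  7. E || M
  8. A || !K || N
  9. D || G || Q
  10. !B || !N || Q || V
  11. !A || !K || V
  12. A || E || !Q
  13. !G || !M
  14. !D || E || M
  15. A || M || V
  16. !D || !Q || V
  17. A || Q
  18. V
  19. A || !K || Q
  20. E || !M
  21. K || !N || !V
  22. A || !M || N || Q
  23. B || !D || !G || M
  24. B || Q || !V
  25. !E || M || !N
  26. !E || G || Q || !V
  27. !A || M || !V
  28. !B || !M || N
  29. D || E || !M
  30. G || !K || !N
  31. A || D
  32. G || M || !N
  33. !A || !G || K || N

B: False, V: True, A: True, M: True, E: True, D: False, N: False, Q: True, K: True, G: False

Unit clause (V) forces V = True.
Set B = False.
  then (B || Q || !V) forces Q = True.
Set A = True.
  then (!A || M || !V) forces M = True.
  then (!G || !M) forces G = False.
  then (E || !M) forces E = True.
Set D = False.
Set N = False.
Set K = True.
All clauses satisfied.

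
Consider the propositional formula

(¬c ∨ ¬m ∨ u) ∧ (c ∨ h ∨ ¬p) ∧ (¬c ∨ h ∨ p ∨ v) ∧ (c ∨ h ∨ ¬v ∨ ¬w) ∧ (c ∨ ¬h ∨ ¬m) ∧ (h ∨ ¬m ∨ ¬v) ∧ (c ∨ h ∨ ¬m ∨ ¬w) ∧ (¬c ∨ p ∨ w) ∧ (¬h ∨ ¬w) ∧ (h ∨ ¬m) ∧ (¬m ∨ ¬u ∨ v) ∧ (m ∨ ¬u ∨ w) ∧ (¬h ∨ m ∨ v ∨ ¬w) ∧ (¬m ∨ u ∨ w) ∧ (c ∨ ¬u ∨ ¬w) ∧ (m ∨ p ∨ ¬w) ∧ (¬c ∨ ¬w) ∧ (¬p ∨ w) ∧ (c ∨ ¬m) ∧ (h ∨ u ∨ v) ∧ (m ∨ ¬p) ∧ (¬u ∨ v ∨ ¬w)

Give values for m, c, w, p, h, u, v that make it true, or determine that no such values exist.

Set m = False.
  then (m ∨ ¬p) forces p = False.
  then (m ∨ p ∨ ¬w) forces w = False.
  then (¬c ∨ p ∨ w) forces c = False.
  then (m ∨ ¬u ∨ w) forces u = False.
Set h = True.
Set v = True.
All clauses satisfied.

m=F, c=F, w=F, p=F, h=T, u=F, v=T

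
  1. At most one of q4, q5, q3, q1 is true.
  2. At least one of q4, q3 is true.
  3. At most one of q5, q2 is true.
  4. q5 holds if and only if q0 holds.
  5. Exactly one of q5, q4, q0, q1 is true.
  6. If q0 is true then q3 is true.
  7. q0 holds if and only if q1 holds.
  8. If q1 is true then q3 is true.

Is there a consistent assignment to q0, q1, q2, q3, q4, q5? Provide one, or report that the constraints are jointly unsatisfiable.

q0=F; q1=F; q2=F; q3=F; q4=T; q5=F

  (1) {q4, q5, q3, q1}: 1 true — at most one ✓
  (2) {q4, q3}: 1 true — at least one ✓
  (3) {q5, q2}: 0 true — at most one ✓
  (4) q5=F, q0=F — same ✓
  (5) {q5, q4, q0, q1}: 1 true — exactly one ✓
  (6) q0=F ⇒ q3: vacuous ✓
  (7) q0=F, q1=F — same ✓
  (8) q1=F ⇒ q3: vacuous ✓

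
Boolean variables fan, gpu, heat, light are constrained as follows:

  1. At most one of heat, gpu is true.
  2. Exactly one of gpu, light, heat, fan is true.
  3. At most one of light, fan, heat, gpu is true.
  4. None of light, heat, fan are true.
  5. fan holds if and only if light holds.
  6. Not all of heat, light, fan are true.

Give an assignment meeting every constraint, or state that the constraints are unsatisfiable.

fan=F, gpu=T, heat=F, light=F

  (1) {heat, gpu}: 1 true — at most one ✓
  (2) {gpu, light, heat, fan}: 1 true — exactly one ✓
  (3) {light, fan, heat, gpu}: 1 true — at most one ✓
  (4) {light, heat, fan}: 0 true — none ✓
  (5) fan=F, light=F — same ✓
  (6) {heat, light, fan}: 0/3 true — not all ✓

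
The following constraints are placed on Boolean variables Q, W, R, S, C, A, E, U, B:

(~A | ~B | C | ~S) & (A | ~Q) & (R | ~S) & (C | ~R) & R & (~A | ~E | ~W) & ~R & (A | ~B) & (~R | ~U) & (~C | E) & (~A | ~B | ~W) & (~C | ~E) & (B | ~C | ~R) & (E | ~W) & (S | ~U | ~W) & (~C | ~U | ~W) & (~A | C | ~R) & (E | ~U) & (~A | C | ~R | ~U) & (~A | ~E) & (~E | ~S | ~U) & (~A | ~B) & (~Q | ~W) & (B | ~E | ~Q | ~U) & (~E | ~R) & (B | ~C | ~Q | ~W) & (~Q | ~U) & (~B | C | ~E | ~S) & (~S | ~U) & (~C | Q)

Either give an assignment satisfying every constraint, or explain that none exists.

Case R = True:
  Clause (~R) is falsified — contradiction.
Case R = False:
  Clause (R) is falsified — contradiction.
Both cases fail, so the formula is unsatisfiable.

No satisfying assignment exists.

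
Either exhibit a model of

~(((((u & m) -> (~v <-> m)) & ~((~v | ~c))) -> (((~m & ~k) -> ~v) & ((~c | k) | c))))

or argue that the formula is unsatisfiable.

v: True, m: False, k: False, u: True, c: True

  ~(((((u & m) -> (~v <-> m)) & ~((~v | ~c))) -> (((~m & ~k) -> ~v) & ((~c | k) | c)))) = True
    (((u & m) -> (~v <-> m)) & ~((~v | ~c))) -> (((~m & ~k) -> ~v) & ((~c | k) | c)) = False
      ((u & m) -> (~v <-> m)) & ~((~v | ~c)) = True
        (u & m) -> (~v <-> m) = True
          u & m = False
          ~v <-> m = True
            ~v = False
        ~((~v | ~c)) = True
          ~v | ~c = False
            ~v = False
            ~c = False
      ((~m & ~k) -> ~v) & ((~c | k) | c) = False
        (~m & ~k) -> ~v = False
          ~m & ~k = True
            ~m = True
            ~k = True
          ~v = False
        (~c | k) | c = True
          ~c | k = False
            ~c = False
The formula evaluates to True.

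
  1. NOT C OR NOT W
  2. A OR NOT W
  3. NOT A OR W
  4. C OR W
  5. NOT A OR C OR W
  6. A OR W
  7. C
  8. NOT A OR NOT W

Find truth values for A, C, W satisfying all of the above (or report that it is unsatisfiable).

Unsatisfiable — no assignment works.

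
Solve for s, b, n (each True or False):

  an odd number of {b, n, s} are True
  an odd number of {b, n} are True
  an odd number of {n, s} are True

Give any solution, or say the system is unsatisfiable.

s = False, b = False, n = True

{b, n, s}: 1 true → odd ✓
{b, n}: 1 true → odd ✓
{n, s}: 1 true → odd ✓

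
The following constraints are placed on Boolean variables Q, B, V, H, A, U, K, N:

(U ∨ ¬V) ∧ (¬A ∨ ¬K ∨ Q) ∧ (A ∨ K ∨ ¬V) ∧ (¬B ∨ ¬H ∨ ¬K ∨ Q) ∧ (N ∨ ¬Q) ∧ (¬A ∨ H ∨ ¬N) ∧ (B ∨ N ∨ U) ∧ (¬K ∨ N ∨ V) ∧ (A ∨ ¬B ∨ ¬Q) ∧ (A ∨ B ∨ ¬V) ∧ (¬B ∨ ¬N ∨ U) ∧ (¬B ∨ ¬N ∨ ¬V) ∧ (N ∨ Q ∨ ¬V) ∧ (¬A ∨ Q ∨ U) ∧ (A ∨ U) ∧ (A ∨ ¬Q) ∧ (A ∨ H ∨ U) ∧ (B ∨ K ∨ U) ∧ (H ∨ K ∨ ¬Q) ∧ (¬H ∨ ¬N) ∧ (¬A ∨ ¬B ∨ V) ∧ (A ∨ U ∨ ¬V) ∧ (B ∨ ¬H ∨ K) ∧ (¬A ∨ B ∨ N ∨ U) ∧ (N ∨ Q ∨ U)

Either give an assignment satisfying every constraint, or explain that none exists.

Q: False, B: False, V: False, H: False, A: True, U: True, K: False, N: False

Try Q = True:
  (N ∨ ¬Q) forces N = True.
  (A ∨ ¬Q) forces A = True.
  (¬A ∨ H ∨ ¬N) forces H = True.
  clause (¬H ∨ ¬N) is falsified — backtrack.
So Q = False.
Set B = False.
Set V = False.
Set H = False.
Set A = True.
  then (¬A ∨ ¬K ∨ Q) forces K = False.
  then (¬A ∨ H ∨ ¬N) forces N = False.
  then (B ∨ N ∨ U) forces U = True.
All clauses satisfied.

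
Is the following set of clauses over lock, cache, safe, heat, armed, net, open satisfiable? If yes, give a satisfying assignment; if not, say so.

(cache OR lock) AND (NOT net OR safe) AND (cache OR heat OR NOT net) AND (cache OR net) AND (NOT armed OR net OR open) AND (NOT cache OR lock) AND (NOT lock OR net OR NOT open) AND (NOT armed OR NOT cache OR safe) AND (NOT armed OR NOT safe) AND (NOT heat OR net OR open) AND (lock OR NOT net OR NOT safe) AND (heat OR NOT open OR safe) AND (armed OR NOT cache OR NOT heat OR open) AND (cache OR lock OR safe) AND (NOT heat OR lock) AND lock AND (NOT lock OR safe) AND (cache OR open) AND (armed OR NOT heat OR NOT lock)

lock: True; cache: True; safe: True; heat: False; armed: False; net: True; open: True

Unit clause (lock) forces lock = True.
In (NOT lock OR safe) only safe is left, so safe = True.
In (NOT armed OR NOT safe) only NOT armed is left, so armed = False.
In (armed OR NOT heat OR NOT lock) only NOT heat is left, so heat = False.
Try cache = False:
  (cache OR heat OR NOT net) forces net = False.
  clause (cache OR net) is falsified — backtrack.
So cache = True.
Set net = True.
Set open = True.
All clauses satisfied.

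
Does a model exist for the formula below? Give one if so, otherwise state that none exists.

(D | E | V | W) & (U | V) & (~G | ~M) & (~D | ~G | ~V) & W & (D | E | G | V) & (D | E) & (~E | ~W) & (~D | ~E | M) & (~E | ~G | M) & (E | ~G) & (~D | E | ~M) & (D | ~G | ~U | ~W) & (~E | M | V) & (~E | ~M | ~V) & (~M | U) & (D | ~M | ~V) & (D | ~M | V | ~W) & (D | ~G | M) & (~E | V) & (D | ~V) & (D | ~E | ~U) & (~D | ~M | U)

D: True; V: False; G: False; W: True; E: False; M: False; U: True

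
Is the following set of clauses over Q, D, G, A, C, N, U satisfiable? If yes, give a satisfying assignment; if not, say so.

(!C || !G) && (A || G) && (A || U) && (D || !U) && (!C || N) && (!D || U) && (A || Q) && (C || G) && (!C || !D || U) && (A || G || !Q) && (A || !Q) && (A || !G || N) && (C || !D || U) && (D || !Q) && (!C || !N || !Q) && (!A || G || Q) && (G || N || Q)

Set Q = False.
  then (A || Q) forces A = True.
  then (!A || G || Q) forces G = True.
  then (!C || !G) forces C = False.
Set D = False.
  then (D || !U) forces U = False.
Set N = False.
All clauses satisfied.

Q = False, D = False, G = True, A = True, C = False, N = False, U = False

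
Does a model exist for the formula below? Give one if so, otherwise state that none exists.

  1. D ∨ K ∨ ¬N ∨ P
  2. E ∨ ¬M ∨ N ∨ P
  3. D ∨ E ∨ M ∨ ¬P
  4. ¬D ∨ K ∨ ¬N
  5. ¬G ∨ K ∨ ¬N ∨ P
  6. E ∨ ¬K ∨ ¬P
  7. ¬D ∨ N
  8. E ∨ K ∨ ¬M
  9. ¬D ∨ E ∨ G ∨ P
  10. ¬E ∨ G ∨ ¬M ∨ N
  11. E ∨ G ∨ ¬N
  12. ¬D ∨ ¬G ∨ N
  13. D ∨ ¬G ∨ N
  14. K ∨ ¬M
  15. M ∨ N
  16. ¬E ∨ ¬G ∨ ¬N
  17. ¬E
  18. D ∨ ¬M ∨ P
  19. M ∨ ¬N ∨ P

N = True, G = True, M = True, E = False, D = True, K = True, P = False

Unit clause (¬E) forces E = False.
Set N = True.
  then (E ∨ G ∨ ¬N) forces G = True.
Try M = False:
  (M ∨ ¬N ∨ P) forces P = True.
  (D ∨ E ∨ M ∨ ¬P) forces D = True.
  (¬D ∨ K ∨ ¬N) forces K = True.
  clause (E ∨ ¬K ∨ ¬P) is falsified — backtrack.
So M = True.
  then (E ∨ K ∨ ¬M) forces K = True.
  then (E ∨ ¬K ∨ ¬P) forces P = False.
  then (D ∨ ¬M ∨ P) forces D = True.
All clauses satisfied.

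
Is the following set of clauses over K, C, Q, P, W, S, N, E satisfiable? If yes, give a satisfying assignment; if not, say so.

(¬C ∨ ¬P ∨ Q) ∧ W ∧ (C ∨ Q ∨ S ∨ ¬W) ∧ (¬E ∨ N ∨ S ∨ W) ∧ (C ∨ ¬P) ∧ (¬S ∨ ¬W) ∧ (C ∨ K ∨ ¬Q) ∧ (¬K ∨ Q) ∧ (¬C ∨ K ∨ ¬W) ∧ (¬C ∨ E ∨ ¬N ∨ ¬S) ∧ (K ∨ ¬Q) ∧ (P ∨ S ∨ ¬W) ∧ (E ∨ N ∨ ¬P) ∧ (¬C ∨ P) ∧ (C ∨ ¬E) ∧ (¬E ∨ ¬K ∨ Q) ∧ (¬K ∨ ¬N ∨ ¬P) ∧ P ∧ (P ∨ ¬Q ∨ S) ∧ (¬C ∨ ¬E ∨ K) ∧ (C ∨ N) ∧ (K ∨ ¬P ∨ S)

K = True, C = True, Q = True, P = True, W = True, S = False, N = False, E = True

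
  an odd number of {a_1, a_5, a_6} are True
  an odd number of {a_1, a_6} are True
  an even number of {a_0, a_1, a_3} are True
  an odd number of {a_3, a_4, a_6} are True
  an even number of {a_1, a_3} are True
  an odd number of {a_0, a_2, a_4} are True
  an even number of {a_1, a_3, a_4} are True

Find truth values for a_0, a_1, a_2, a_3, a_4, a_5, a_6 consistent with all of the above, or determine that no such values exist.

a_0 = False, a_1 = True, a_2 = True, a_3 = True, a_4 = False, a_5 = False, a_6 = False

{a_1, a_5, a_6}: 1 true → odd ✓
{a_1, a_6}: 1 true → odd ✓
{a_0, a_1, a_3}: 2 true → even ✓
{a_3, a_4, a_6}: 1 true → odd ✓
{a_1, a_3}: 2 true → even ✓
{a_0, a_2, a_4}: 1 true → odd ✓
{a_1, a_3, a_4}: 2 true → even ✓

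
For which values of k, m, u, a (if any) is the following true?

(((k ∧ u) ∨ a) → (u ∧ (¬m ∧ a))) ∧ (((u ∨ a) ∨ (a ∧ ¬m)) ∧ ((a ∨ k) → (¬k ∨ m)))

k: False, m: False, u: True, a: False

  ((k ∧ u) ∨ a) → (u ∧ (¬m ∧ a)) = True
    (k ∧ u) ∨ a = False
      k ∧ u = False
    u ∧ (¬m ∧ a) = False
      ¬m ∧ a = False
        ¬m = True
  ((u ∨ a) ∨ (a ∧ ¬m)) ∧ ((a ∨ k) → (¬k ∨ m)) = True
    (u ∨ a) ∨ (a ∧ ¬m) = True
      u ∨ a = True
      a ∧ ¬m = False
        ¬m = True
    (a ∨ k) → (¬k ∨ m) = True
      a ∨ k = False
      ¬k ∨ m = True
        ¬k = True
Both conjuncts True, so the formula holds.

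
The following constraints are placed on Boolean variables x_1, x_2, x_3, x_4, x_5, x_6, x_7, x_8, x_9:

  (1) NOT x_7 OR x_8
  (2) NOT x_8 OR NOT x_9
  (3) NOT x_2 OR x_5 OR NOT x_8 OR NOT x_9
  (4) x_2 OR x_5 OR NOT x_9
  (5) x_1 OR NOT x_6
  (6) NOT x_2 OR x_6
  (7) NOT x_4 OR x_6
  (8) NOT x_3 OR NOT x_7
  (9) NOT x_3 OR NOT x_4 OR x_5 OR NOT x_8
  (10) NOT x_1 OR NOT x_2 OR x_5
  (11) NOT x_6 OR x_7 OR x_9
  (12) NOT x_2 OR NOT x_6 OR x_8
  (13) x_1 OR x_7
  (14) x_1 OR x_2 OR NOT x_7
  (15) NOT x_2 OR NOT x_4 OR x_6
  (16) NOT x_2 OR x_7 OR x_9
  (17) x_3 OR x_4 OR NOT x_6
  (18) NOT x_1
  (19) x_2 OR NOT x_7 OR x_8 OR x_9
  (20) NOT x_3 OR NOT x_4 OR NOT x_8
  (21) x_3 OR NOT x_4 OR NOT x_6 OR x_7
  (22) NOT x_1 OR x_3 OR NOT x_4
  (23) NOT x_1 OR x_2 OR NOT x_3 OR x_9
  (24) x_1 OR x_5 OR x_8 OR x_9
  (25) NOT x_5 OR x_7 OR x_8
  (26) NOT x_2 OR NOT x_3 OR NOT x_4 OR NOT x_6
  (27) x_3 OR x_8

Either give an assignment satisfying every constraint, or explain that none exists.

Unsatisfiable — no assignment works.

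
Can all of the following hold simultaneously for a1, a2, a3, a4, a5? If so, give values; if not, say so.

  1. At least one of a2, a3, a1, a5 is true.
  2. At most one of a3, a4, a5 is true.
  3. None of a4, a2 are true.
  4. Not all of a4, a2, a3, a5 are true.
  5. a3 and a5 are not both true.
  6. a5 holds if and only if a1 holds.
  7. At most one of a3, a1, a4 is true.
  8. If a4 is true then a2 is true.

a1 = False, a2 = False, a3 = True, a4 = False, a5 = False

  (1) {a2, a3, a1, a5}: 1 true — at least one ✓
  (2) {a3, a4, a5}: 1 true — at most one ✓
  (3) {a4, a2}: 0 true — none ✓
  (4) {a4, a2, a3, a5}: 1/4 true — not all ✓
  (5) a3=T, a5=F — not both ✓
  (6) a5=F, a1=F — same ✓
  (7) {a3, a1, a4}: 1 true — at most one ✓
  (8) a4=F ⇒ a2: vacuous ✓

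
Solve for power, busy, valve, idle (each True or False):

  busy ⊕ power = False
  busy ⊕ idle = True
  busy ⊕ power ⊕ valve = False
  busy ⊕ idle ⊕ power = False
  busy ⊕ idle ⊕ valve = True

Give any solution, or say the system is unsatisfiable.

power: True, busy: True, valve: False, idle: False

busy ⊕ power = T ⊕ T = False ✓
busy ⊕ idle = T ⊕ F = True ✓
busy ⊕ power ⊕ valve = T ⊕ T ⊕ F = False ✓
busy ⊕ idle ⊕ power = T ⊕ F ⊕ T = False ✓
busy ⊕ idle ⊕ valve = T ⊕ F ⊕ F = True ✓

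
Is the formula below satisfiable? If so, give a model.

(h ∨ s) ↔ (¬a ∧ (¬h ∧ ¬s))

h = False; a = True; s = False

  (h ∨ s) ↔ (¬a ∧ (¬h ∧ ¬s)) = True
    h ∨ s = False
    ¬a ∧ (¬h ∧ ¬s) = False
      ¬a = False
      ¬h ∧ ¬s = True
        ¬h = True
        ¬s = True
The formula evaluates to True.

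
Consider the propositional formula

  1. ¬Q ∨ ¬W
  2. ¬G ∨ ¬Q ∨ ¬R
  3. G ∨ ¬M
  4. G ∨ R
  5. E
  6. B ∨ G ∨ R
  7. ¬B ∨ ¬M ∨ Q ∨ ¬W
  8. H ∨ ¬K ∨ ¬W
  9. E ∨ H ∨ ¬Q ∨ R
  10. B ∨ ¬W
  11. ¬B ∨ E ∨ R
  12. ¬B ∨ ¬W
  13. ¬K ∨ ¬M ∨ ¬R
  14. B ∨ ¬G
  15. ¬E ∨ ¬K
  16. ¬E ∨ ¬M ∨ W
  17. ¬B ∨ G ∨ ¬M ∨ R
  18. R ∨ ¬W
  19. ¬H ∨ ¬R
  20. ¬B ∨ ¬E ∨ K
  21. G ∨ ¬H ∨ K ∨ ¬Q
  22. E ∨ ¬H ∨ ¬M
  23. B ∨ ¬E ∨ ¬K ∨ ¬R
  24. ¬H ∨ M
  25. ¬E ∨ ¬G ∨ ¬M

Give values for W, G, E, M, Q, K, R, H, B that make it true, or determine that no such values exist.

W=F, G=F, E=T, M=F, Q=T, K=F, R=T, H=F, B=F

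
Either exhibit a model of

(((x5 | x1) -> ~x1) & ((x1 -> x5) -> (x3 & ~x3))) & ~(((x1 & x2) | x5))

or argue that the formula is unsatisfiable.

No satisfying assignment exists.

Case x1 = True: the conjunct (x5 | x1) -> ~x1 becomes (x5 | True) -> ~True = False.
Case x1 = False: the formula simplifies to (x3 & ~x3) & ~x5.
  x3 = True: the conjunct ~x3 is False.
  x3 = False: the conjunct x3 is False.
Both cases fail — unsatisfiable.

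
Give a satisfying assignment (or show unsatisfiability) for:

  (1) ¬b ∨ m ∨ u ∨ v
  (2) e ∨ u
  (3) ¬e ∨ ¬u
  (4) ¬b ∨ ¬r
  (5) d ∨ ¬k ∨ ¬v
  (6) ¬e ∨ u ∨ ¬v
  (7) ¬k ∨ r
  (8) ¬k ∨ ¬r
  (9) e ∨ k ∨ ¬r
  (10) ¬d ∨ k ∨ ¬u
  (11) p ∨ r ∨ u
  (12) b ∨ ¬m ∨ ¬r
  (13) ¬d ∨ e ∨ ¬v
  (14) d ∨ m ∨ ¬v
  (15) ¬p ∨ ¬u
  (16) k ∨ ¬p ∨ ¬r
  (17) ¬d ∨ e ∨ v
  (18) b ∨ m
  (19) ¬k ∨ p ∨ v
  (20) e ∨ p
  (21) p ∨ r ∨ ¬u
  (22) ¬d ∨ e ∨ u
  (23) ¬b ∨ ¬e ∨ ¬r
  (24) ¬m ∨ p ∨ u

Set p = True.
  then (¬p ∨ ¬u) forces u = False.
  then (e ∨ u) forces e = True.
  then (¬e ∨ u ∨ ¬v) forces v = False.
Set r = False.
  then (¬k ∨ r) forces k = False.
Try m = False:
  (¬b ∨ m ∨ u ∨ v) forces b = False.
  clause (b ∨ m) is falsified — backtrack.
So m = True.
Set b = False.
Set d = False.
All clauses satisfied.

p=T; r=F; m=T; b=F; e=T; v=F; k=F; d=F; u=F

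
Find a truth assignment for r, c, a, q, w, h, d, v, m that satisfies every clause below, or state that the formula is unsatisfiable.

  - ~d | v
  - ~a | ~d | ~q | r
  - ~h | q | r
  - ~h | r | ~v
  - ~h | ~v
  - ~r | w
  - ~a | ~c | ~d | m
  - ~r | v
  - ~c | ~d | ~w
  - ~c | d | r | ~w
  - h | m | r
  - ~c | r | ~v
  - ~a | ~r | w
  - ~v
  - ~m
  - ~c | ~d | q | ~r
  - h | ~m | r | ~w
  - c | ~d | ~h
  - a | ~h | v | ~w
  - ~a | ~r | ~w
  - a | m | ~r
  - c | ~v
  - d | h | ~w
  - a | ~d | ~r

Unit clause (~v) forces v = False.
Unit clause (~m) forces m = False.
In (~d | v) only ~d is left, so d = False.
In (~r | v) only ~r is left, so r = False.
In (h | m | r) only h is left, so h = True.
In (~h | q | r) only q is left, so q = True.
Set c = False.
Set a = True.
Set w = False.
All clauses satisfied.

r = False, c = False, a = True, q = True, w = False, h = True, d = False, v = False, m = False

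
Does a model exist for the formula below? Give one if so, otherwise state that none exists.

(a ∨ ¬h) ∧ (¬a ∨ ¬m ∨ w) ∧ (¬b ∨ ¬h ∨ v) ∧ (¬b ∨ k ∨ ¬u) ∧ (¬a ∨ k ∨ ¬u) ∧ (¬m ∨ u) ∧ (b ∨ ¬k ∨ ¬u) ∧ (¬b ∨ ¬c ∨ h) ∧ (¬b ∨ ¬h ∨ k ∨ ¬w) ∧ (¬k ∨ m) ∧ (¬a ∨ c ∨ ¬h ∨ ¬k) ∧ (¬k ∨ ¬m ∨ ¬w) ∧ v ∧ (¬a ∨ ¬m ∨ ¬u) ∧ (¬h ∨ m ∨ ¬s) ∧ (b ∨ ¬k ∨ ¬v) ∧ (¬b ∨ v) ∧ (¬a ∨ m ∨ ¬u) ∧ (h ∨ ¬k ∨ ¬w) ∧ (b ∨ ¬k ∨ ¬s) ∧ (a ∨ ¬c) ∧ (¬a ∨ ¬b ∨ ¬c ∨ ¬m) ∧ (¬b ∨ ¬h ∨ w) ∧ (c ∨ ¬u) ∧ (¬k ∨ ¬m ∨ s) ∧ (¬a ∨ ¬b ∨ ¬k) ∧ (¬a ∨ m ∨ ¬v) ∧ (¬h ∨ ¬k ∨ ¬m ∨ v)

Unit clause (v) forces v = True.
Try a = True:
  (¬a ∨ m ∨ ¬v) forces m = True.
  (¬a ∨ ¬m ∨ w) forces w = True.
  (¬m ∨ u) forces u = True.
  clause (¬a ∨ ¬m ∨ ¬u) is falsified — backtrack.
So a = False.
  then (a ∨ ¬h) forces h = False.
  then (a ∨ ¬c) forces c = False.
  then (c ∨ ¬u) forces u = False.
  then (¬m ∨ u) forces m = False.
  then (¬k ∨ m) forces k = False.
Set w = True.
Set b = True.
Set s = False.
All clauses satisfied.

a = False, w = True, k = False, v = True, b = True, m = False, h = False, c = False, u = False, s = False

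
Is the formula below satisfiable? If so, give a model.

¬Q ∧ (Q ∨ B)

Q: False, B: True

  ¬Q = True
  Q ∨ B = True
Both conjuncts True, so the formula holds.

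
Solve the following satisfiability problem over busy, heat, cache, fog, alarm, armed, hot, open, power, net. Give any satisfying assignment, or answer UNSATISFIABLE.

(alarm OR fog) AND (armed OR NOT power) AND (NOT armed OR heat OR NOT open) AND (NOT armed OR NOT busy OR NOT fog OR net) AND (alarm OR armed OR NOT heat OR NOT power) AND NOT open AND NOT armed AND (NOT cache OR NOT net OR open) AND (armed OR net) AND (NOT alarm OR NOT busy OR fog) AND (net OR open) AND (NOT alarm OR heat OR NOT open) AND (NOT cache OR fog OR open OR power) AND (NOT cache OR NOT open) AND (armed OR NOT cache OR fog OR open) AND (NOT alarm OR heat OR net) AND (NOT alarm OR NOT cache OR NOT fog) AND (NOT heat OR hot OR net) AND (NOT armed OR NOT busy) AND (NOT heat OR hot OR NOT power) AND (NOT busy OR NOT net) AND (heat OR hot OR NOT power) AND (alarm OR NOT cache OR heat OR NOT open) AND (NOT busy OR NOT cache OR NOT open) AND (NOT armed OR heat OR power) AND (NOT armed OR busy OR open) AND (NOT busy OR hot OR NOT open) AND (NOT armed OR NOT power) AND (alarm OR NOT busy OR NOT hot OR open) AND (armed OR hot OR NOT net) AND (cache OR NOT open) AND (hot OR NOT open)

busy = False, heat = False, cache = False, fog = True, alarm = True, armed = False, hot = True, open = False, power = False, net = True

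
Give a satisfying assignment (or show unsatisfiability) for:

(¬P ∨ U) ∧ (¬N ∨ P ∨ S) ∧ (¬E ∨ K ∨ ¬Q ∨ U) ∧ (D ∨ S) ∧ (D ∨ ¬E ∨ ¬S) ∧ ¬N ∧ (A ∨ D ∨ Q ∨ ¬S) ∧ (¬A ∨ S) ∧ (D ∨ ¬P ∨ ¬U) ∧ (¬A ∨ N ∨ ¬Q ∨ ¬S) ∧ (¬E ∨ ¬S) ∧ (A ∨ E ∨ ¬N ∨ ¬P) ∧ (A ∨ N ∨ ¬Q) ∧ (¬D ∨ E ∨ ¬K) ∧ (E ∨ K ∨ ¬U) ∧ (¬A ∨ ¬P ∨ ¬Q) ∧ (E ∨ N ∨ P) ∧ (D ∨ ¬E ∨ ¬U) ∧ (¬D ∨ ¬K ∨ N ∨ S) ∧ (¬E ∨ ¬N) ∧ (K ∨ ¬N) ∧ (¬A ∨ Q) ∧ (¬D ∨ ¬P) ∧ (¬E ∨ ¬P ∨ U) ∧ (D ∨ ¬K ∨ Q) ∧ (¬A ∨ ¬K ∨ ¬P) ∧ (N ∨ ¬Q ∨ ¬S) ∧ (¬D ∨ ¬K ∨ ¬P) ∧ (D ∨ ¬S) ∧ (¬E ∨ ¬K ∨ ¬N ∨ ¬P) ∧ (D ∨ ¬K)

S=F; E=T; N=F; U=T; P=F; Q=F; K=F; A=F; D=T

Unit clause (¬N) forces N = False.
Try S = True:
  (¬E ∨ ¬S) forces E = False.
  (E ∨ N ∨ P) forces P = True.
  (¬P ∨ U) forces U = True.
  (D ∨ ¬P ∨ ¬U) forces D = True.
  clause (¬D ∨ ¬P) is falsified — backtrack.
So S = False.
  then (D ∨ S) forces D = True.
  then (¬A ∨ S) forces A = False.
  then (A ∨ N ∨ ¬Q) forces Q = False.
  then (¬D ∨ ¬K ∨ N ∨ S) forces K = False.
  then (¬D ∨ ¬P) forces P = False.
  then (E ∨ N ∨ P) forces E = True.
Set U = True.
All clauses satisfied.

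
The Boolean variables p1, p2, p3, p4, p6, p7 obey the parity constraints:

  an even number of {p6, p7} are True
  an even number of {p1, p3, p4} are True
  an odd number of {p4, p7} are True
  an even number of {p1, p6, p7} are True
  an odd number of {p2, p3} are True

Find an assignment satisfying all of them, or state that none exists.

p1: False, p2: False, p3: True, p4: True, p6: False, p7: False

{p6, p7}: 0 true → even ✓
{p1, p3, p4}: 2 true → even ✓
{p4, p7}: 1 true → odd ✓
{p1, p6, p7}: 0 true → even ✓
{p2, p3}: 1 true → odd ✓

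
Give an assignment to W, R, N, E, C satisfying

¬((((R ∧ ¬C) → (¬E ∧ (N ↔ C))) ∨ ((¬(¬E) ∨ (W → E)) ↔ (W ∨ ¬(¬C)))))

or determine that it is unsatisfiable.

W = False, R = True, N = True, E = True, C = False

  ¬((((R ∧ ¬C) → (¬E ∧ (N ↔ C))) ∨ ((¬(¬E) ∨ (W → E)) ↔ (W ∨ ¬(¬C))))) = True
    ((R ∧ ¬C) → (¬E ∧ (N ↔ C))) ∨ ((¬(¬E) ∨ (W → E)) ↔ (W ∨ ¬(¬C))) = False
      (R ∧ ¬C) → (¬E ∧ (N ↔ C)) = False
        R ∧ ¬C = True
          ¬C = True
        ¬E ∧ (N ↔ C) = False
          ¬E = False
          N ↔ C = False
      (¬(¬E) ∨ (W → E)) ↔ (W ∨ ¬(¬C)) = False
        ¬(¬E) ∨ (W → E) = True
          ¬(¬E) = True
            ¬E = False
          W → E = True
        W ∨ ¬(¬C) = False
          ¬(¬C) = False
            ¬C = True
The formula evaluates to True.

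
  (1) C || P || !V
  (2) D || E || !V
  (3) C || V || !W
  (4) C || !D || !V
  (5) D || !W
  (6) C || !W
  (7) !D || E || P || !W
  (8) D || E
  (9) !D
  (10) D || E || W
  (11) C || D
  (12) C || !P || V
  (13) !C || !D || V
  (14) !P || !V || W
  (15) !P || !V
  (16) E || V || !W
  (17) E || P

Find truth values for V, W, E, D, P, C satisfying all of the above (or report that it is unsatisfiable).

V=T; W=F; E=T; D=F; P=F; C=T

Unit clause (!D) forces D = False.
In (C || D) only C is left, so C = True.
In (D || !W) only !W is left, so W = False.
In (D || E) only E is left, so E = True.
Set V = True.
  then (!P || !V || W) forces P = False.
All clauses satisfied.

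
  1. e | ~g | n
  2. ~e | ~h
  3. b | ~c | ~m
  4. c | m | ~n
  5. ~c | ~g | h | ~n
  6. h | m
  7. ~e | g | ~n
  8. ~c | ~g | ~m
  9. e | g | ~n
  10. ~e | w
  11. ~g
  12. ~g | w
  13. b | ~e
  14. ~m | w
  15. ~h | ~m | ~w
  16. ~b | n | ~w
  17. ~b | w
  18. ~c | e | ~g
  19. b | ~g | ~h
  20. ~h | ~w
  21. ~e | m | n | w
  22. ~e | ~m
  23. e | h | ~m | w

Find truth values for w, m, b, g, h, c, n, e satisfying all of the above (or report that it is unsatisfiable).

w=F, m=F, b=F, g=F, h=T, c=T, n=F, e=F

Unit clause (~g) forces g = False.
Set w = False.
  then (~e | w) forces e = False.
  then (~m | w) forces m = False.
  then (~b | w) forces b = False.
  then (h | m) forces h = True.
  then (e | g | ~n) forces n = False.
Set c = True.
All clauses satisfied.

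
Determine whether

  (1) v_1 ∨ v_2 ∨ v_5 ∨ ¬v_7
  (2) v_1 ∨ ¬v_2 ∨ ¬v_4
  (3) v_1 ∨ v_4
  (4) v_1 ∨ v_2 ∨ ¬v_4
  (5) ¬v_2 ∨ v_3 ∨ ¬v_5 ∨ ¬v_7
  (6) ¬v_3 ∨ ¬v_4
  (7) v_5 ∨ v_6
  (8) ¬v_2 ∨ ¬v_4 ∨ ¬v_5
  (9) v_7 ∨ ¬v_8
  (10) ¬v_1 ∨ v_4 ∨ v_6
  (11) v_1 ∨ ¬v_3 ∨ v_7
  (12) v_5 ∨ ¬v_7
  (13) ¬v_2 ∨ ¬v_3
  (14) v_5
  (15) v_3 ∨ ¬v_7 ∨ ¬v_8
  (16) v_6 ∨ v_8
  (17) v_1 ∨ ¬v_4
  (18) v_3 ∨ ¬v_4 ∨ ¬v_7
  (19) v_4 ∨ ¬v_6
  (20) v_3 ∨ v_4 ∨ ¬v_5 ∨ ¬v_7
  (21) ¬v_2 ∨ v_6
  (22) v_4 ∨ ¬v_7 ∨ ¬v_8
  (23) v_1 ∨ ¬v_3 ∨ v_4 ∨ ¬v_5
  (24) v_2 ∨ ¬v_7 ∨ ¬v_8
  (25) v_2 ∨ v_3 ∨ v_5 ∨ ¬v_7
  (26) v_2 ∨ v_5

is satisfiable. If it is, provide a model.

v_1: True, v_2: False, v_3: False, v_4: True, v_5: True, v_6: True, v_7: False, v_8: False

Unit clause (v_5) forces v_5 = True.
Try v_1 = False:
  (v_1 ∨ v_4) forces v_4 = True.
  clause (v_1 ∨ ¬v_4) is falsified — backtrack.
So v_1 = True.
Set v_2 = False.
Set v_3 = False.
Try v_4 = False:
  (¬v_1 ∨ v_4 ∨ v_6) forces v_6 = True.
  clause (v_4 ∨ ¬v_6) is falsified — backtrack.
So v_4 = True.
  then (v_3 ∨ ¬v_4 ∨ ¬v_7) forces v_7 = False.
  then (v_7 ∨ ¬v_8) forces v_8 = False.
  then (v_6 ∨ v_8) forces v_6 = True.
All clauses satisfied.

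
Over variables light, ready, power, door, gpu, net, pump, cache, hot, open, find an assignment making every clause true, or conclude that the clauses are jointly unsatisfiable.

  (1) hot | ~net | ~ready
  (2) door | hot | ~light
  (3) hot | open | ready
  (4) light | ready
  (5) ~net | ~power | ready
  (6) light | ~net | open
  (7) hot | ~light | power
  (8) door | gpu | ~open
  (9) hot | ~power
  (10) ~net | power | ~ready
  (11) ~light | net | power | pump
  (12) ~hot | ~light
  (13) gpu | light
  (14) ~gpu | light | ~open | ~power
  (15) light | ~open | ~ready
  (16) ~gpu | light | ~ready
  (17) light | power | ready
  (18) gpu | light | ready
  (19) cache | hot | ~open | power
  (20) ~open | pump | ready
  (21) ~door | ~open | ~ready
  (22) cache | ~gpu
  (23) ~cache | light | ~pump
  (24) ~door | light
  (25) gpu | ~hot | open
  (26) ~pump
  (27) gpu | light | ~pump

The formula is unsatisfiable.

Case light = True:
  (~hot | ~light) forces hot = False.
  (door | hot | ~light) forces door = True.
  (hot | ~light | power) forces power = True.
  Clause (hot | ~power) is falsified — contradiction.
Case light = False:
  (light | ready) forces ready = True.
  (gpu | light) forces gpu = True.
  Clause (~gpu | light | ~ready) is falsified — contradiction.
Both cases fail, so the formula is unsatisfiable.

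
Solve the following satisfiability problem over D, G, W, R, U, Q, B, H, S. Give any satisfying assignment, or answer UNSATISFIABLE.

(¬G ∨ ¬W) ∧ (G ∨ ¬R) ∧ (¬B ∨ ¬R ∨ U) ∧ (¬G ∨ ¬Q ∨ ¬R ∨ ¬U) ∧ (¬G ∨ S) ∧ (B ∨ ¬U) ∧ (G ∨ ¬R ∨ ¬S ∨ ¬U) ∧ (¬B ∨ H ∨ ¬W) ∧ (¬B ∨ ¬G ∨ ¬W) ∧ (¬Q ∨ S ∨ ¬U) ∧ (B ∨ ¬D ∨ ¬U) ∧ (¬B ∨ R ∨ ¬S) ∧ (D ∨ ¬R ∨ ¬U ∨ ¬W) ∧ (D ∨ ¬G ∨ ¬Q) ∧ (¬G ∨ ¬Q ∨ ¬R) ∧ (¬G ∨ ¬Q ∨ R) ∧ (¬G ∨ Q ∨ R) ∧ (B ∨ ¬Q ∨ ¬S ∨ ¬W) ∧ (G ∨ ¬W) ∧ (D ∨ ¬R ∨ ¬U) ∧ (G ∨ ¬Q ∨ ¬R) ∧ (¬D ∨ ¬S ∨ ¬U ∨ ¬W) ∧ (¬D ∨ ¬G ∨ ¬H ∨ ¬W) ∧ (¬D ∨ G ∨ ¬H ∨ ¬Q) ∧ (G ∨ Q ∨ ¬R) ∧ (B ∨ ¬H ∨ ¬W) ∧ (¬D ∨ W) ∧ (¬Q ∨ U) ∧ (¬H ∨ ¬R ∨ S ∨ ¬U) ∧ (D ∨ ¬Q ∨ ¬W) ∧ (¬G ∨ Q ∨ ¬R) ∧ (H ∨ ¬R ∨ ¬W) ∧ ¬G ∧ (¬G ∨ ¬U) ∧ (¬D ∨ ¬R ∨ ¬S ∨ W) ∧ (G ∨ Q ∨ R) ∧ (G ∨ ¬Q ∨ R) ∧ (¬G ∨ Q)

Case G = True:
  Clause (¬G) is falsified — contradiction.
Case G = False:
  (G ∨ ¬R) forces R = False.
  (G ∨ ¬W) forces W = False.
  (¬D ∨ W) forces D = False.
  (G ∨ Q ∨ R) forces Q = True.
  Clause (G ∨ ¬Q ∨ R) is falsified — contradiction.
Both cases fail, so the formula is unsatisfiable.

Unsatisfiable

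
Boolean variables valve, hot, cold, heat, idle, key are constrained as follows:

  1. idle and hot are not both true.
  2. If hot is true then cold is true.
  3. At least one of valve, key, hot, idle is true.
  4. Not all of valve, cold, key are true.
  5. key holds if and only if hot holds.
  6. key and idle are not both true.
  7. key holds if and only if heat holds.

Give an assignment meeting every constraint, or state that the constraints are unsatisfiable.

valve = True; hot = False; cold = True; heat = False; idle = False; key = False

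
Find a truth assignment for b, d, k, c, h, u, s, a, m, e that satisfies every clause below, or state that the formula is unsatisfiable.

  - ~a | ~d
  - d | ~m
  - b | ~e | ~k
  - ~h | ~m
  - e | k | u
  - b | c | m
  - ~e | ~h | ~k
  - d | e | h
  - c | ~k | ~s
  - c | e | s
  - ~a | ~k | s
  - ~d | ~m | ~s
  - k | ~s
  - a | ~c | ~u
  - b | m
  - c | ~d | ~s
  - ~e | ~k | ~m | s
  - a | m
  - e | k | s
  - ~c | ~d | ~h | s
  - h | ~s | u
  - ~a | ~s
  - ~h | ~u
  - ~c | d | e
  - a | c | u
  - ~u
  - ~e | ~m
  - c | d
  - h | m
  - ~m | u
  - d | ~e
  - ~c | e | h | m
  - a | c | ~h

Unsatisfiable

Case u = True:
  Clause (~u) is falsified — contradiction.
Case u = False:
  (~m | u) forces m = False.
  (b | m) forces b = True.
  (a | m) forces a = True.
  (~a | ~d) forces d = False.
  (~a | ~s) forces s = False.
  (~a | ~k | s) forces k = False.
  (e | k | u) forces e = True.
  Clause (d | ~e) is falsified — contradiction.
Both cases fail, so the formula is unsatisfiable.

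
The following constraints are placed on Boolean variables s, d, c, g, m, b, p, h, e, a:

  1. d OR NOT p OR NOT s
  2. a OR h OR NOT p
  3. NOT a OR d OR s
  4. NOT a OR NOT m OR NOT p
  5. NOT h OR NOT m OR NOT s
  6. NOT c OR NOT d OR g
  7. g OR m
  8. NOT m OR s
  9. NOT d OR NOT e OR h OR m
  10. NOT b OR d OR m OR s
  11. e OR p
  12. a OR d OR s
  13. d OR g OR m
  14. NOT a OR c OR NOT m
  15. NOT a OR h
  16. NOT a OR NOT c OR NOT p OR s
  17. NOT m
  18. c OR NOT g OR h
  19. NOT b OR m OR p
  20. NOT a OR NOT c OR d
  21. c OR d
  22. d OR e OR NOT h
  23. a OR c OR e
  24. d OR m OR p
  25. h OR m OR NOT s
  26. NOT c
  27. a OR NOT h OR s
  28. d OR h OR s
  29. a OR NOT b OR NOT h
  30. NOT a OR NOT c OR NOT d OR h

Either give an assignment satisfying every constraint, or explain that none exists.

Unit clause (NOT m) forces m = False.
Unit clause (NOT c) forces c = False.
In (g OR m) only g is left, so g = True.
In (c OR NOT g OR h) only h is left, so h = True.
In (c OR d) only d is left, so d = True.
Set s = True.
Set b = False.
Set p = True.
Set e = True.
Set a = False.
All clauses satisfied.

s=T, d=T, c=F, g=T, m=F, b=F, p=T, h=T, e=T, a=F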